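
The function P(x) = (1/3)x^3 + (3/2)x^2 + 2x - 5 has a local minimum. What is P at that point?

-35/6

P'(x) = x^2 + 3x + 2 = 0 at x = -2, -1.
Second-derivative test with P''(x) = 2x + 3: P''(-2) = -1 < 0 ⇒ local maximum; P''(-1) = 1 > 0 ⇒ local minimum.
Thus P has its local minimum at x = -1, with value -35/6.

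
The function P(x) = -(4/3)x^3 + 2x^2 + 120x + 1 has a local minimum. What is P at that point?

-1147/3

Critical points: P'(x) = -4x^2 + 4x + 120 vanishes at x = -5, 6.
P''(x) = -8x + 4. P''(-5) = 44 > 0 ⇒ local minimum; P''(6) = -44 < 0 ⇒ local maximum.
So the local minimum value is P(-5) = -1147/3.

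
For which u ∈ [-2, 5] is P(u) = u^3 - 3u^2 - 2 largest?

5

P'(u) = 3u^2 - 6u, which vanishes at u = 0 and u = 2.
Compare values at every candidate in [-2, 5]: P(-2) = -22,  P(0) = -2,  P(2) = -6,  P(5) = 48.
The maximum over the interval is 48, attained at u = 5.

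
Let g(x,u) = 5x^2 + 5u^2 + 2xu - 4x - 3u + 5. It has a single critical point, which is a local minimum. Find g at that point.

∂g/∂x = 10x + 2u - 4 = 0 and ∂g/∂u = 2x + 10u - 3 = 0, so (x, u) = (17/48, 11/48).
The Hessian has g_{xx} = 10, g_{uu} = 10, g_{xu} = 2, giving D = 96 > 0 with g_{xx} > 0, so the point is a local minimum.
g(17/48, 11/48) = 379/96.

379/96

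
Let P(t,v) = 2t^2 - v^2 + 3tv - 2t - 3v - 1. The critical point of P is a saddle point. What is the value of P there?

∂P/∂t = 4t + 3v - 2 = 0 and ∂P/∂v = 3t - 2v - 3 = 0, so (t, v) = (13/17, -6/17).
The Hessian has P_{tt} = 4, P_{vv} = -2, P_{tv} = 3, giving D = -17 < 0, so the point is a saddle point.
P(13/17, -6/17) = -21/17.

-21/17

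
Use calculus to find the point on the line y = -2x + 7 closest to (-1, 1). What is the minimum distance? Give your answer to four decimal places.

3.5777

Minimize D(x)^2 = (x + 1)^2 + (-2x + 6)^2.
d/dx[D^2] = 2(x + 1) + 2·(-2)·(-2x + 6) = 0 ⇒ x = 11/5.
Then y = 13/5 and the distance is √(64/5) ≈ 3.5777.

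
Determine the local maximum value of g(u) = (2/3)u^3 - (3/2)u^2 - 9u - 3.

39/8

Critical points: g'(u) = 2u^2 - 3u - 9 vanishes at u = -3/2, 3.
g''(u) = 4u - 3. g''(-3/2) = -9 < 0 ⇒ local maximum; g''(3) = 9 > 0 ⇒ local minimum.
So the local maximum value is g(-3/2) = 39/8.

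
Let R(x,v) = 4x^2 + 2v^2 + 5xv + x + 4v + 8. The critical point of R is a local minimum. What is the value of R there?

10/7

∂R/∂x = 8x + 5v + 1 = 0 and ∂R/∂v = 5x + 4v + 4 = 0, so (x, v) = (16/7, -27/7).
The Hessian has R_{xx} = 8, R_{vv} = 4, R_{xv} = 5, giving D = 7 > 0 with R_{xx} > 0, so the point is a local minimum.
R(16/7, -27/7) = 10/7.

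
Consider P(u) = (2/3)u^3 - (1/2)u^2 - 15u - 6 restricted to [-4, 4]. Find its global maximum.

431/24

The derivative is 2u^2 - u - 15, which vanishes at u = -5/2 and u = 3.
Compare values at every candidate in [-4, 4]: P(-4) = 10/3; P(-5/2) = 431/24; P(3) = -75/2; P(4) = -94/3.
So the maximum is P(-5/2) = 431/24.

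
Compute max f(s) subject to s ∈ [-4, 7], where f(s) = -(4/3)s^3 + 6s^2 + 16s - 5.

337/3

f'(s) = -4s^2 + 12s + 16, which vanishes at s = -1 and s = 4.
Evaluating at the critical points and endpoints: f(-4) = 337/3, f(-1) = -41/3, f(4) = 209/3, f(7) = -169/3.
The maximum over the interval is 337/3, attained at s = -4.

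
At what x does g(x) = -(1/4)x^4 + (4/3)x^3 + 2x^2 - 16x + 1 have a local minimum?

2

g'(x) = -x^3 + 4x^2 + 4x - 16. Setting g'(x) = 0 gives x ∈ {-2, 2, 4}.
Second-derivative test with g''(x) = -3x^2 + 8x + 4: g''(-2) = -24 < 0 ⇒ local maximum; g''(2) = 8 > 0 ⇒ local minimum; g''(4) = -12 < 0 ⇒ local maximum.
Thus g has its local minimum at x = 2, with value -49/3.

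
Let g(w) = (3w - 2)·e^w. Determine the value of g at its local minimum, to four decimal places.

Differentiating with the product rule gives g'(w) = (3w + 1)·e^w. Since e^w > 0, the only critical point is w = -1/3.
g''(-1/3) has the same sign as 3 > 0, so this is a local minimum.
g(-1/3) = (-3)·e^(-1/3) ≈ -2.1496.

-2.1496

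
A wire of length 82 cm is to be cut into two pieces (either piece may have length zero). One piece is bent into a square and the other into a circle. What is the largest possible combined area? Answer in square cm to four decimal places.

Let x be the length used for the square. Square side x/4; circle radius (82−x)/(2π).
A(x) = (x/4)² + π·((82−x)/(2π))² = x²/16 + (82−x)²/(4π) for 0 ≤ x ≤ 82. A'(x) = x/8 − (82−x)/(2π) = 0 gives x = 4·82/(π+4) ≈ 45.9281.
A'' > 0, so the interior critical point is a minimum; the maximum is at an endpoint. A(0) = 535.0789 and A(82) = 420.2500, so the largest area is 535.0789.

535.0789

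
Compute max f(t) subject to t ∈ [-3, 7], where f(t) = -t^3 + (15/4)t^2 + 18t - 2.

Differentiating, f'(t) = -3t^2 + (15/2)t + 18; which vanishes at t = -3/2 and t = 4.
Evaluating at the critical points and endpoints: f(-3) = 19/4; f(-3/2) = -275/16; f(4) = 66; f(7) = -141/4.
The maximum over the interval is 66, attained at t = 4.

66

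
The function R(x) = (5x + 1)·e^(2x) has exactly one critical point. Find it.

Differentiating with the product rule gives R'(x) = (10x + 7)·e^(2x). Since e^(2x) > 0, the only critical point is x = -7/10.
R''(-7/10) has the same sign as 10 > 0, so this is a local minimum.
R(-7/10) = (-5/2)·e^(-7/5) ≈ -0.6165.

-7/10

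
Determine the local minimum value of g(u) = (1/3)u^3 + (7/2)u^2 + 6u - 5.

-47/6

g'(u) = u^2 + 7u + 6. Setting g'(u) = 0 gives u ∈ {-6, -1}.
Since g''(u) = 2u + 7, we get g''(-6) = -5 < 0 ⇒ local maximum; g''(-1) = 5 > 0 ⇒ local minimum.
The local minimum is g(-1) = -47/6.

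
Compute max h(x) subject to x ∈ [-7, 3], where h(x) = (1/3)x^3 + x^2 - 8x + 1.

83/3

Differentiating, h'(x) = x^2 + 2x - 8; which vanishes at x = -4 and x = 2.
Evaluating at the critical points and endpoints: h(-7) = -25/3, h(-4) = 83/3, h(2) = -25/3, h(3) = -5.
Hence the absolute maximum is 83/3 at x = -4.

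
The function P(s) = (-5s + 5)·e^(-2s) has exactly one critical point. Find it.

By the product rule, P'(s) = (10s - 15)·e^(-2s). Since e^(-2s) > 0, the only critical point is s = 3/2.
P''(3/2) has the same sign as 10 > 0, so this is a local minimum.
P(3/2) = (-5/2)·e^(-3) ≈ -0.1245.

3/2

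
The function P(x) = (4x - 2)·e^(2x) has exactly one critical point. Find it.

0

By the product rule, P'(x) = (8x)·e^(2x). Since e^(2x) > 0, the only critical point is x = 0.
P''(0) has the same sign as 8 > 0, so this is a local minimum.
P(0) = (-2)·e^(0) ≈ -2.0000.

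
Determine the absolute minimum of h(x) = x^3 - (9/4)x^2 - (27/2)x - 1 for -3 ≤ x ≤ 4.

h'(x) = 3x^2 - (9/2)x - 27/2, which vanishes at x = -3/2 and x = 3.
Evaluating at the critical points and endpoints: h(-3) = -31/4,  h(-3/2) = 173/16,  h(3) = -139/4,  h(4) = -27.
So the minimum is h(3) = -139/4.

-139/4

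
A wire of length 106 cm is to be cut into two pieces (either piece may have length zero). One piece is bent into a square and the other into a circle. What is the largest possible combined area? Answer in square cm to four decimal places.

Let x be the length used for the square. Square side x/4; circle radius (106−x)/(2π).
A(x) = (x/4)² + π·((106−x)/(2π))² = x²/16 + (106−x)²/(4π) for 0 ≤ x ≤ 106. A'(x) = x/8 − (106−x)/(2π) = 0 gives x = 4·106/(π+4) ≈ 59.3705.
A'' > 0, so the interior critical point is a minimum; the maximum is at an endpoint. A(0) = 894.1325 and A(106) = 702.2500, so the largest area is 894.1325.

894.1325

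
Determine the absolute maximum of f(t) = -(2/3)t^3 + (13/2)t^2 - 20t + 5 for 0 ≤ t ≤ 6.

f'(t) = -2t^2 + 13t - 20, which vanishes at t = 5/2 and t = 4.
Compare values at every candidate in [0, 6]: f(0) = 5, f(5/2) = -355/24, f(4) = -41/3, f(6) = -25.
So the maximum is f(0) = 5.

5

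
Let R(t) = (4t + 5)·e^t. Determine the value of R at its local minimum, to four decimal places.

Differentiating with the product rule gives R'(t) = (4t + 9)·e^t. Since e^t > 0, the only critical point is t = -9/4.
R''(-9/4) has the same sign as 4 > 0, so this is a local minimum.
R(-9/4) = (-4)·e^(-9/4) ≈ -0.4216.

-0.4216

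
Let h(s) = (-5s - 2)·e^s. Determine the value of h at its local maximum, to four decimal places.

By the product rule, h'(s) = (-5s - 7)·e^s. Since e^s > 0, the only critical point is s = -7/5.
h''(-7/5) has the same sign as -5 < 0, so this is a local maximum.
h(-7/5) = (5)·e^(-7/5) ≈ 1.2330.

1.2330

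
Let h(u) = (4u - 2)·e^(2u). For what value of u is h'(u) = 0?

0

By the product rule, h'(u) = (8u)·e^(2u). Since e^(2u) > 0, the only critical point is u = 0.
h''(0) has the same sign as 8 > 0, so this is a local minimum.
h(0) = (-2)·e^(0) ≈ -2.0000.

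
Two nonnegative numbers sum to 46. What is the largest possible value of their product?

529

With x + y = 46, the product is P(x) = x(46 − x).
P'(x) = 46 − 2x = 0 gives x = 23; P'' = −2 < 0, so this is the maximum.
P = 23·23 = 529.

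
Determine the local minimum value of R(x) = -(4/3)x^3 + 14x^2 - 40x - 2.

Critical points: R'(x) = -4x^2 + 28x - 40 vanishes at x = 2, 5.
R''(x) = -8x + 28. R''(2) = 12 > 0 ⇒ local minimum; R''(5) = -12 < 0 ⇒ local maximum.
So the local minimum value is R(2) = -110/3.

-110/3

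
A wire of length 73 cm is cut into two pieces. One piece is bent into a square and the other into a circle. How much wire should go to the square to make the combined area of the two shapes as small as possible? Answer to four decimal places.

Let x be the length used for the square. Square side x/4; circle radius (73−x)/(2π).
A(x) = (x/4)² + π·((73−x)/(2π))² = x²/16 + (73−x)²/(4π) for 0 ≤ x ≤ 73. A'(x) = x/8 − (73−x)/(2π) = 0 gives x = 4·73/(π+4) ≈ 40.8872.
A'' = 1/8 + 1/(2π) > 0, so this gives the minimum combined area; x ≈ 40.8872 cm to the square.

40.8872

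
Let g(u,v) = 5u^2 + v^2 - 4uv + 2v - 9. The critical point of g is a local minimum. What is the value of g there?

-14

∂g/∂u = 10u - 4v = 0 and ∂g/∂v = -4u + 2v + 2 = 0, so (u, v) = (-2, -5).
The Hessian has g_{uu} = 10, g_{vv} = 2, g_{uv} = -4, giving D = 4 > 0 with g_{uu} > 0, so the point is a local minimum.
g(-2, -5) = -14.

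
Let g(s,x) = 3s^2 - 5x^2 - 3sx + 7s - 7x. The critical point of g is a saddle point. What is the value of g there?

∂g/∂s = 6s - 3x + 7 = 0 and ∂g/∂x = -3s - 10x - 7 = 0, so (s, x) = (-91/69, -7/23).
The Hessian has g_{ss} = 6, g_{xx} = -10, g_{sx} = -3, giving D = -69 < 0, so the point is a saddle point.
g(-91/69, -7/23) = -245/69.

-245/69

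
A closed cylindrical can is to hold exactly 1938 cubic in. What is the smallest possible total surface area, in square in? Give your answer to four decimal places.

With radius r and height h, πr²h = 1938 so h = 1938/(πr²), and S(r) = 2πr² + 2πrh = 2πr² + 2·1938/r.
S'(r) = 4πr − 2·1938/r² = 0 ⇒ r³ = 1938/(2π), so r ≈ 6.7565 and h = 2r ≈ 13.5131.
S''(r) = 4π + 4·1938/r³ > 0, so this is the minimum; S ≈ 860.4990.

860.4990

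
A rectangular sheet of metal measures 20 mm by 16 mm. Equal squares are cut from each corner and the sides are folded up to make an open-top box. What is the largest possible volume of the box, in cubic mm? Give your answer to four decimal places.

With cut size x, the volume is V(x) = x(20 − 2x)(16 − 2x) for 0 < x < 8.
V'(x) = 12x^2 − 144x + 320. Setting V'(x) = 0 gives x ≈ 2.9449 (the root in (0, 8)).
V''(x) = 24x − 144 is negative there, so this is the maximum; V ≈ 420.1104.

420.1104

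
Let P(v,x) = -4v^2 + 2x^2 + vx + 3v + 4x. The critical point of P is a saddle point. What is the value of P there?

∂P/∂v = -8v + x + 3 = 0 and ∂P/∂x = v + 4x + 4 = 0, so (v, x) = (8/33, -35/33).
The Hessian has P_{vv} = -8, P_{xx} = 4, P_{vx} = 1, giving D = -33 < 0, so the point is a saddle point.
P(8/33, -35/33) = -58/33.

-58/33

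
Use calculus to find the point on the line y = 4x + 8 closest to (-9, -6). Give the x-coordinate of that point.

-65/17

Minimize D(x)^2 = (x + 9)^2 + (4x + 14)^2.
d/dx[D^2] = 2(x + 9) + 2·4·(4x + 14) = 0 ⇒ x = -65/17.
Then y = -124/17 and the distance is √(484/17) ≈ 5.3358.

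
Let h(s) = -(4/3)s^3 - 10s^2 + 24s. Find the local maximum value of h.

h'(s) = -4s^2 - 20s + 24 = 0 at s = -6, 1.
Second-derivative test with h''(s) = -8s - 20: h''(-6) = 28 > 0 ⇒ local minimum; h''(1) = -28 < 0 ⇒ local maximum.
The local maximum is h(1) = 38/3.

38/3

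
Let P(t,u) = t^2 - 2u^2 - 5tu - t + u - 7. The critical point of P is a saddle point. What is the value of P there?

∂P/∂t = 2t - 5u - 1 = 0 and ∂P/∂u = -5t - 4u + 1 = 0, so (t, u) = (3/11, -1/11).
The Hessian has P_{tt} = 2, P_{uu} = -4, P_{tu} = -5, giving D = -33 < 0, so the point is a saddle point.
P(3/11, -1/11) = -79/11.

-79/11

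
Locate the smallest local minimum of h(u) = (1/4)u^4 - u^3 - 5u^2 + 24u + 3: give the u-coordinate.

-3

Critical points: h'(u) = u^3 - 3u^2 - 10u + 24 vanishes at u = -3, 2, 4.
Since h''(u) = 3u^2 - 6u - 10, we get h''(-3) = 35 > 0 ⇒ local minimum; h''(2) = -10 < 0 ⇒ local maximum; h''(4) = 14 > 0 ⇒ local minimum.
The smallest local minimum is h(-3) = -267/4.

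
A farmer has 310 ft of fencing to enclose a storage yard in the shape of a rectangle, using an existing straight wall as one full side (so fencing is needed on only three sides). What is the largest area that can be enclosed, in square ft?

24025/2

Let the sides perpendicular to the wall have length x and the parallel side y, so 2x + y = 310 and the area is A = xy = x(310 − 2x).
A'(x) = 310 − 4x = 0 gives x = 155/2, and A''(x) = −4 < 0 confirms a maximum.
Then y = 310 − 2·155/2 = 155 and A = 24025/2.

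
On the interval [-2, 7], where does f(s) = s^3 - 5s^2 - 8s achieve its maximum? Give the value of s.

The derivative is 3s^2 - 10s - 8, which vanishes at s = -2/3 and s = 4.
Compare values at every candidate in [-2, 7]: f(-2) = -12,  f(-2/3) = 76/27,  f(4) = -48,  f(7) = 42.
The maximum over the interval is 42, attained at s = 7.

7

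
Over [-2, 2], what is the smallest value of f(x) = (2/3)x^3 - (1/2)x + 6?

f'(x) = 2x^2 - 1/2, which vanishes at x = -1/2 and x = 1/2.
Evaluating at the critical points and endpoints: f(-2) = 5/3,  f(-1/2) = 37/6,  f(1/2) = 35/6,  f(2) = 31/3.
So the minimum is f(-2) = 5/3.

5/3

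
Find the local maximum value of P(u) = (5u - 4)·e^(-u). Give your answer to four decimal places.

Differentiating with the product rule gives P'(u) = (-5u + 9)·e^(-u). Since e^(-u) > 0, the only critical point is u = 9/5.
P''(9/5) has the same sign as -5 < 0, so this is a local maximum.
P(9/5) = (5)·e^(-9/5) ≈ 0.8265.

0.8265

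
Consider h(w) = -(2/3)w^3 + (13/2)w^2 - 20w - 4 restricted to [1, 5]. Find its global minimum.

-149/6

The derivative is -2w^2 + 13w - 20, which vanishes at w = 5/2 and w = 4.
Candidates: h(1) = -109/6; h(5/2) = -571/24; h(4) = -68/3; h(5) = -149/6.
So the minimum is h(5) = -149/6.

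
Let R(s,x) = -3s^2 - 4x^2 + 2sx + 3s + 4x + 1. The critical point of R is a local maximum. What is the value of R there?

∂R/∂s = -6s + 2x + 3 = 0 and ∂R/∂x = 2s - 8x + 4 = 0, so (s, x) = (8/11, 15/22).
The Hessian has R_{ss} = -6, R_{xx} = -8, R_{sx} = 2, giving D = 44 > 0 with R_{ss} < 0, so the point is a local maximum.
R(8/11, 15/22) = 38/11.

38/11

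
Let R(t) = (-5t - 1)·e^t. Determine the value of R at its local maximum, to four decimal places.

Differentiating with the product rule gives R'(t) = (-5t - 6)·e^t. Since e^t > 0, the only critical point is t = -6/5.
R''(-6/5) has the same sign as -5 < 0, so this is a local maximum.
R(-6/5) = (5)·e^(-6/5) ≈ 1.5060.

1.5060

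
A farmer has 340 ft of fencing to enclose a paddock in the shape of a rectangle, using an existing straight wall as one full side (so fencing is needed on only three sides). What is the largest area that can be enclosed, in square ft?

14450

Let the sides perpendicular to the wall have length x and the parallel side y, so 2x + y = 340 and the area is A = xy = x(340 − 2x).
A'(x) = 340 − 4x = 0 gives x = 85, and A''(x) = −4 < 0 confirms a maximum.
Then y = 340 − 2·85 = 170 and A = 14450.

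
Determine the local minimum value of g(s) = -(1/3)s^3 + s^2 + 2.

2

g'(s) = -s^2 + 2s = 0 at s = 0, 2.
Since g''(s) = -2s + 2, we get g''(0) = 2 > 0 ⇒ local minimum; g''(2) = -2 < 0 ⇒ local maximum.
The local minimum is g(0) = 2.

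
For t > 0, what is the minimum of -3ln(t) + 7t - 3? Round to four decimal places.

2.5419

R'(t) = -3/t + 7 = 0 gives t = 3/7.
R''(t) = 3/t², which is positive for t > 0, so this is a local minimum.
R(3/7) = -3·ln(3/7) + 3 - 3 ≈ 2.5419.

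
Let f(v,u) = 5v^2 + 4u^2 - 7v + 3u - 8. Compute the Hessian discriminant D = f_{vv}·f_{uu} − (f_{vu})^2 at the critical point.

∂f/∂v = 10v - 7 = 0 and ∂f/∂u = 8u + 3 = 0, so (v, u) = (7/10, -3/8).
The Hessian has f_{vv} = 10, f_{uu} = 8, f_{vu} = 0, giving D = 80 > 0 with f_{vv} > 0, so the point is a local minimum.
D = (10)·(8) − (0)^2 = 80.

80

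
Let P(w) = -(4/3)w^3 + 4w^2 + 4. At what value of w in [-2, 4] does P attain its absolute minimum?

4

The derivative is -4w^2 + 8w, which vanishes at w = 0 and w = 2.
Evaluating at the critical points and endpoints: P(-2) = 92/3,  P(0) = 4,  P(2) = 28/3,  P(4) = -52/3.
Hence the absolute minimum is -52/3 at w = 4.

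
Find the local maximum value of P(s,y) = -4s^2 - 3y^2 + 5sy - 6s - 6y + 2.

478/23

∂P/∂s = -8s + 5y - 6 = 0 and ∂P/∂y = 5s - 6y - 6 = 0, so (s, y) = (-66/23, -78/23).
The Hessian has P_{ss} = -8, P_{yy} = -6, P_{sy} = 5, giving D = 23 > 0 with P_{ss} < 0, so the point is a local maximum.
P(-66/23, -78/23) = 478/23.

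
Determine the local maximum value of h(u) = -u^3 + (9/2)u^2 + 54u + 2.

h'(u) = -3u^2 + 9u + 54 = 0 at u = -3, 6.
Second-derivative test with h''(u) = -6u + 9: h''(-3) = 27 > 0 ⇒ local minimum; h''(6) = -27 < 0 ⇒ local maximum.
The local maximum is h(6) = 272.

272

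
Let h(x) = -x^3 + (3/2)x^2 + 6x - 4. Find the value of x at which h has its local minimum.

h'(x) = -3x^2 + 3x + 6 = 0 at x = -1, 2.
Second-derivative test with h''(x) = -6x + 3: h''(-1) = 9 > 0 ⇒ local minimum; h''(2) = -9 < 0 ⇒ local maximum.
The local minimum is h(-1) = -15/2.

-1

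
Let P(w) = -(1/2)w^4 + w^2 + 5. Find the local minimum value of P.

5

Critical points: P'(w) = -2w^3 + 2w vanishes at w = -1, 0, 1.
Since P''(w) = -6w^2 + 2, we get P''(-1) = -4 < 0 ⇒ local maximum; P''(0) = 2 > 0 ⇒ local minimum; P''(1) = -4 < 0 ⇒ local maximum.
The local minimum is P(0) = 5.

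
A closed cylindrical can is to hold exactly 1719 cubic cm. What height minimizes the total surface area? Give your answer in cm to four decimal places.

12.9836

With radius r and height h, πr²h = 1719 so h = 1719/(πr²), and S(r) = 2πr² + 2πrh = 2πr² + 2·1719/r.
S'(r) = 4πr − 2·1719/r² = 0 ⇒ r³ = 1719/(2π), so r ≈ 6.4918 and h = 2r ≈ 12.9836.
S''(r) = 4π + 4·1719/r³ > 0, so this is the minimum; S ≈ 794.3864.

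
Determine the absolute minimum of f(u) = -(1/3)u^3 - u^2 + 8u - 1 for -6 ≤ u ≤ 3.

-83/3

f'(u) = -u^2 - 2u + 8, which vanishes at u = -4 and u = 2.
Compare values at every candidate in [-6, 3]: f(-6) = -13, f(-4) = -83/3, f(2) = 25/3, f(3) = 5.
So the minimum is f(-4) = -83/3.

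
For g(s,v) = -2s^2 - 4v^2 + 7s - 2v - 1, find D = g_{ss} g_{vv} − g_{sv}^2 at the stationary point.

∂g/∂s = -4s + 7 = 0 and ∂g/∂v = -8v - 2 = 0, so (s, v) = (7/4, -1/4).
The Hessian has g_{ss} = -4, g_{vv} = -8, g_{sv} = 0, giving D = 32 > 0 with g_{ss} < 0, so the point is a local maximum.
D = (-4)·(-8) − (0)^2 = 32.

32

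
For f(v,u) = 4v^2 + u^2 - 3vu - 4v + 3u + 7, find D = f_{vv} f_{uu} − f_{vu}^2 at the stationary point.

7

∂f/∂v = 8v - 3u - 4 = 0 and ∂f/∂u = -3v + 2u + 3 = 0, so (v, u) = (-1/7, -12/7).
The Hessian has f_{vv} = 8, f_{uu} = 2, f_{vu} = -3, giving D = 7 > 0 with f_{vv} > 0, so the point is a local minimum.
D = (8)·(2) − (-3)^2 = 7.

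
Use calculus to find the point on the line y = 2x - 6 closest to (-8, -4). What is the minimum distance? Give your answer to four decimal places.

Minimize D(x)^2 = (x + 8)^2 + (2x - 2)^2.
d/dx[D^2] = 2(x + 8) + 2·2·(2x - 2) = 0 ⇒ x = -4/5.
Then y = -38/5 and the distance is √(324/5) ≈ 8.0498.

8.0498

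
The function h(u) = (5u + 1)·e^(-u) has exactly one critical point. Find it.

4/5

By the product rule, h'(u) = (-5u + 4)·e^(-u). Since e^(-u) > 0, the only critical point is u = 4/5.
h''(4/5) has the same sign as -5 < 0, so this is a local maximum.
h(4/5) = (5)·e^(-4/5) ≈ 2.2466.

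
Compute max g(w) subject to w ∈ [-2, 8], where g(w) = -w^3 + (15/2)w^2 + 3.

Differentiating, g'(w) = -3w^2 + 15w; which vanishes at w = 0 and w = 5.
Candidates: g(-2) = 41, g(0) = 3, g(5) = 131/2, g(8) = -29.
Hence the absolute maximum is 131/2 at w = 5.

131/2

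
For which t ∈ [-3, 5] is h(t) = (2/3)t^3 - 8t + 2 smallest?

h'(t) = 2t^2 - 8, which vanishes at t = -2 and t = 2.
Candidates: h(-3) = 8,  h(-2) = 38/3,  h(2) = -26/3,  h(5) = 136/3.
The minimum over the interval is -26/3, attained at t = 2.

2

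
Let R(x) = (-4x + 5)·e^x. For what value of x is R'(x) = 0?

Differentiating with the product rule gives R'(x) = (-4x + 1)·e^x. Since e^x > 0, the only critical point is x = 1/4.
R''(1/4) has the same sign as -4 < 0, so this is a local maximum.
R(1/4) = (4)·e^(1/4) ≈ 5.1361.

1/4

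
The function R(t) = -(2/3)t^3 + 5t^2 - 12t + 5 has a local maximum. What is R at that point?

R'(t) = -2t^2 + 10t - 12 = 0 at t = 2, 3.
Second-derivative test with R''(t) = -4t + 10: R''(2) = 2 > 0 ⇒ local minimum; R''(3) = -2 < 0 ⇒ local maximum.
So the local maximum value is R(3) = -4.

-4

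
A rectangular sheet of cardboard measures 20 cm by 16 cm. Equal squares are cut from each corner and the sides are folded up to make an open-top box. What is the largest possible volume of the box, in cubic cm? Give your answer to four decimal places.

420.1104

With cut size x, the volume is V(x) = x(20 − 2x)(16 − 2x) for 0 < x < 8.
V'(x) = 12x^2 − 144x + 320. Setting V'(x) = 0 gives x ≈ 2.9449 (the root in (0, 8)).
V''(x) = 24x − 144 is negative there, so this is the maximum; V ≈ 420.1104.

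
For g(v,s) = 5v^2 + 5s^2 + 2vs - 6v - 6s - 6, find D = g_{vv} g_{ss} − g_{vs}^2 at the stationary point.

96

∂g/∂v = 10v + 2s - 6 = 0 and ∂g/∂s = 2v + 10s - 6 = 0, so (v, s) = (1/2, 1/2).
The Hessian has g_{vv} = 10, g_{ss} = 10, g_{vs} = 2, giving D = 96 > 0 with g_{vv} > 0, so the point is a local minimum.
D = (10)·(10) − (2)^2 = 96.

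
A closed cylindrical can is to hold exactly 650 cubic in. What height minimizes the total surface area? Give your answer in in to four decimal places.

9.3888

With radius r and height h, πr²h = 650 so h = 650/(πr²), and S(r) = 2πr² + 2πrh = 2πr² + 2·650/r.
S'(r) = 4πr − 2·650/r² = 0 ⇒ r³ = 650/(2π), so r ≈ 4.6944 and h = 2r ≈ 9.3888.
S''(r) = 4π + 4·650/r³ > 0, so this is the minimum; S ≈ 415.3907.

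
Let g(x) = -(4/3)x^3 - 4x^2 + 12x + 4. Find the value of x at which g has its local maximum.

g'(x) = -4x^2 - 8x + 12. Setting g'(x) = 0 gives x ∈ {-3, 1}.
Since g''(x) = -8x - 8, we get g''(-3) = 16 > 0 ⇒ local minimum; g''(1) = -16 < 0 ⇒ local maximum.
Thus g has its local maximum at x = 1, with value 32/3.

1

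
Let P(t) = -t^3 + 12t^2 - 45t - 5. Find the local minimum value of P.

P'(t) = -3t^2 + 24t - 45 = 0 at t = 3, 5.
Since P''(t) = -6t + 24, we get P''(3) = 6 > 0 ⇒ local minimum; P''(5) = -6 < 0 ⇒ local maximum.
Thus P has its local minimum at t = 3, with value -59.

-59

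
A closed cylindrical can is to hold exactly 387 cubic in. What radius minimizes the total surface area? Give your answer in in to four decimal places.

With radius r and height h, πr²h = 387 so h = 387/(πr²), and S(r) = 2πr² + 2πrh = 2πr² + 2·387/r.
S'(r) = 4πr − 2·387/r² = 0 ⇒ r³ = 387/(2π), so r ≈ 3.9492 and h = 2r ≈ 7.8984.
S''(r) = 4π + 4·387/r³ > 0, so this is the minimum; S ≈ 293.9828.

3.9492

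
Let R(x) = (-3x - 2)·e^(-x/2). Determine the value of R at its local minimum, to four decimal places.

-3.0805

Differentiating with the product rule gives R'(x) = ((3/2)x - 2)·e^(-x/2). Since e^(-x/2) > 0, the only critical point is x = 4/3.
R''(4/3) has the same sign as 3/2 > 0, so this is a local minimum.
R(4/3) = (-6)·e^(-2/3) ≈ -3.0805.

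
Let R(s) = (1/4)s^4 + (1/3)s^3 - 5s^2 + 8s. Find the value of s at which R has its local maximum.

R'(s) = s^3 + s^2 - 10s + 8 = 0 at s = -4, 1, 2.
Second-derivative test with R''(s) = 3s^2 + 2s - 10: R''(-4) = 30 > 0 ⇒ local minimum; R''(1) = -5 < 0 ⇒ local maximum; R''(2) = 6 > 0 ⇒ local minimum.
Thus R has its local maximum at s = 1, with value 43/12.

1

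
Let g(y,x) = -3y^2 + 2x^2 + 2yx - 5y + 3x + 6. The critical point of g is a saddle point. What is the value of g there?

∂g/∂y = -6y + 2x - 5 = 0 and ∂g/∂x = 2y + 4x + 3 = 0, so (y, x) = (-13/14, -2/7).
The Hessian has g_{yy} = -6, g_{xx} = 4, g_{yx} = 2, giving D = -28 < 0, so the point is a saddle point.
g(-13/14, -2/7) = 221/28.

221/28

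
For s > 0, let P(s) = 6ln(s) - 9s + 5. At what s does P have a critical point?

2/3

P'(s) = 6/s − 9 = 0 gives s = 2/3.
P''(s) = -6/s², which is negative for s > 0, so this is a local maximum.
P(2/3) = 6·ln(2/3) - 6 + 5 ≈ -3.4328.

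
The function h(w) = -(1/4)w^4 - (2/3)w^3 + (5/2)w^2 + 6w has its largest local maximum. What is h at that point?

38/3

Critical points: h'(w) = -w^3 - 2w^2 + 5w + 6 vanishes at w = -3, -1, 2.
Second-derivative test with h''(w) = -3w^2 - 4w + 5: h''(-3) = -10 < 0 ⇒ local maximum; h''(-1) = 6 > 0 ⇒ local minimum; h''(2) = -15 < 0 ⇒ local maximum.
So the largest local maximum value is h(2) = 38/3.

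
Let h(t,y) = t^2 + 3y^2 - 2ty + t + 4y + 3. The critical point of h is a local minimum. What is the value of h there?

-3/8

∂h/∂t = 2t - 2y + 1 = 0 and ∂h/∂y = -2t + 6y + 4 = 0, so (t, y) = (-7/4, -5/4).
The Hessian has h_{tt} = 2, h_{yy} = 6, h_{ty} = -2, giving D = 8 > 0 with h_{tt} > 0, so the point is a local minimum.
h(-7/4, -5/4) = -3/8.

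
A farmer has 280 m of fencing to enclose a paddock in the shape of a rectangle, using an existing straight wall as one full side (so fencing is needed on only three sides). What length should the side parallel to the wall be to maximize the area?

Let the sides perpendicular to the wall have length x and the parallel side y, so 2x + y = 280 and the area is A = xy = x(280 − 2x).
A'(x) = 280 − 4x = 0 gives x = 70, and A''(x) = −4 < 0 confirms a maximum.
Then y = 280 − 2·70 = 140 and A = 9800.

140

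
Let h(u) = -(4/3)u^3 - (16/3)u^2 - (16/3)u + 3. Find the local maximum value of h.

h'(u) = -4u^2 - (32/3)u - 16/3. Setting h'(u) = 0 gives u ∈ {-2, -2/3}.
Since h''(u) = -8u - 32/3, we get h''(-2) = 16/3 > 0 ⇒ local minimum; h''(-2/3) = -16/3 < 0 ⇒ local maximum.
The local maximum is h(-2/3) = 371/81.

371/81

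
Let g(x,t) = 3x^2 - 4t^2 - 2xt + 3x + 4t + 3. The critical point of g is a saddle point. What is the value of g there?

48/13

∂g/∂x = 6x - 2t + 3 = 0 and ∂g/∂t = -2x - 8t + 4 = 0, so (x, t) = (-4/13, 15/26).
The Hessian has g_{xx} = 6, g_{tt} = -8, g_{xt} = -2, giving D = -52 < 0, so the point is a saddle point.
g(-4/13, 15/26) = 48/13.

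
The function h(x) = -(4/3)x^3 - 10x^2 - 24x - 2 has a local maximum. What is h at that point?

50/3

Critical points: h'(x) = -4x^2 - 20x - 24 vanishes at x = -3, -2.
Since h''(x) = -8x - 20, we get h''(-3) = 4 > 0 ⇒ local minimum; h''(-2) = -4 < 0 ⇒ local maximum.
The local maximum is h(-2) = 50/3.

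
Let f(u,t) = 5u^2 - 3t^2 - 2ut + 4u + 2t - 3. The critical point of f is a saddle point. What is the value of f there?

-51/16

∂f/∂u = 10u - 2t + 4 = 0 and ∂f/∂t = -2u - 6t + 2 = 0, so (u, t) = (-5/16, 7/16).
The Hessian has f_{uu} = 10, f_{tt} = -6, f_{ut} = -2, giving D = -64 < 0, so the point is a saddle point.
f(-5/16, 7/16) = -51/16.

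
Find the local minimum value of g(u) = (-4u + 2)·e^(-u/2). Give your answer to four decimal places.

-2.2920

Differentiating with the product rule gives g'(u) = (2u - 5)·e^(-u/2). Since e^(-u/2) > 0, the only critical point is u = 5/2.
g''(5/2) has the same sign as 2 > 0, so this is a local minimum.
g(5/2) = (-8)·e^(-5/4) ≈ -2.2920.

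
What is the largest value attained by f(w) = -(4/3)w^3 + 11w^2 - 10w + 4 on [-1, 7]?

187/3

Differentiating, f'(w) = -4w^2 + 22w - 10; which vanishes at w = 1/2 and w = 5.
Candidates: f(-1) = 79/3; f(1/2) = 19/12; f(5) = 187/3; f(7) = 47/3.
Hence the absolute maximum is 187/3 at w = 5.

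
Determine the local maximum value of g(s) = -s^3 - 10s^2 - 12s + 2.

158/27

g'(s) = -3s^2 - 20s - 12. Setting g'(s) = 0 gives s ∈ {-6, -2/3}.
Second-derivative test with g''(s) = -6s - 20: g''(-6) = 16 > 0 ⇒ local minimum; g''(-2/3) = -16 < 0 ⇒ local maximum.
So the local maximum value is g(-2/3) = 158/27.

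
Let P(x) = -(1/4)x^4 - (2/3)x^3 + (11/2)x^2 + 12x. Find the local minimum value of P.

P'(x) = -x^3 - 2x^2 + 11x + 12 = 0 at x = -4, -1, 3.
P''(x) = -3x^2 - 4x + 11. P''(-4) = -21 < 0 ⇒ local maximum; P''(-1) = 12 > 0 ⇒ local minimum; P''(3) = -28 < 0 ⇒ local maximum.
The local minimum is P(-1) = -73/12.

-73/12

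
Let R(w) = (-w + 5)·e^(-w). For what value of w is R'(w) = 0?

R'(w) = (-1)·e^(-w) + (-w + 5)·(-1)·e^(-w) = (w - 6)·e^(-w). Since e^(-w) > 0, the only critical point is w = 6.
R''(6) has the same sign as 1 > 0, so this is a local minimum.
R(6) = (-1)·e^(-6) ≈ -0.0025.

6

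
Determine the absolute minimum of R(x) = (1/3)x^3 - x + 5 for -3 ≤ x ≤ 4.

-1

R'(x) = x^2 - 1, which vanishes at x = -1 and x = 1.
Compare values at every candidate in [-3, 4]: R(-3) = -1, R(-1) = 17/3, R(1) = 13/3, R(4) = 67/3.
So the minimum is R(-3) = -1.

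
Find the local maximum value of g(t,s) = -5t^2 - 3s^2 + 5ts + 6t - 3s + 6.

39/5

∂g/∂t = -10t + 5s + 6 = 0 and ∂g/∂s = 5t - 6s - 3 = 0, so (t, s) = (3/5, 0).
The Hessian has g_{tt} = -10, g_{ss} = -6, g_{ts} = 5, giving D = 35 > 0 with g_{tt} < 0, so the point is a local maximum.
g(3/5, 0) = 39/5.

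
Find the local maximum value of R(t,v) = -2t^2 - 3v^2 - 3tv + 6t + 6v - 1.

19/5

∂R/∂t = -4t - 3v + 6 = 0 and ∂R/∂v = -3t - 6v + 6 = 0, so (t, v) = (6/5, 2/5).
The Hessian has R_{tt} = -4, R_{vv} = -6, R_{tv} = -3, giving D = 15 > 0 with R_{tt} < 0, so the point is a local maximum.
R(6/5, 2/5) = 19/5.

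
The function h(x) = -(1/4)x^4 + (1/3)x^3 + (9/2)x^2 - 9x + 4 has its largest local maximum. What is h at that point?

Critical points: h'(x) = -x^3 + x^2 + 9x - 9 vanishes at x = -3, 1, 3.
Second-derivative test with h''(x) = -3x^2 + 2x + 9: h''(-3) = -24 < 0 ⇒ local maximum; h''(1) = 8 > 0 ⇒ local minimum; h''(3) = -12 < 0 ⇒ local maximum.
Thus h has its largest local maximum at x = -3, with value 169/4.

169/4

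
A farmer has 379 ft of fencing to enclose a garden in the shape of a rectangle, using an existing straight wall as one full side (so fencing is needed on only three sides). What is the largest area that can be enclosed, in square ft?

Let the sides perpendicular to the wall have length x and the parallel side y, so 2x + y = 379 and the area is A = xy = x(379 − 2x).
A'(x) = 379 − 4x = 0 gives x = 379/4, and A''(x) = −4 < 0 confirms a maximum.
Then y = 379 − 2·379/4 = 379/2 and A = 143641/8.

143641/8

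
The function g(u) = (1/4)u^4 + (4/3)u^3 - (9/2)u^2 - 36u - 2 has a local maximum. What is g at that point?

g'(u) = u^3 + 4u^2 - 9u - 36. Setting g'(u) = 0 gives u ∈ {-4, -3, 3}.
Since g''(u) = 3u^2 + 8u - 9, we get g''(-4) = 7 > 0 ⇒ local minimum; g''(-3) = -6 < 0 ⇒ local maximum; g''(3) = 42 > 0 ⇒ local minimum.
Thus g has its local maximum at u = -3, with value 199/4.

199/4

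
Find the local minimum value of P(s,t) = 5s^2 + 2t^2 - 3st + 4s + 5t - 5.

-12

∂P/∂s = 10s - 3t + 4 = 0 and ∂P/∂t = -3s + 4t + 5 = 0, so (s, t) = (-1, -2).
The Hessian has P_{ss} = 10, P_{tt} = 4, P_{st} = -3, giving D = 31 > 0 with P_{ss} > 0, so the point is a local minimum.
P(-1, -2) = -12.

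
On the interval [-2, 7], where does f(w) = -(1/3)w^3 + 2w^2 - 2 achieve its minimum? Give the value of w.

The derivative is -w^2 + 4w, which vanishes at w = 0 and w = 4.
Candidates: f(-2) = 26/3; f(0) = -2; f(4) = 26/3; f(7) = -55/3.
The minimum over the interval is -55/3, attained at w = 7.

7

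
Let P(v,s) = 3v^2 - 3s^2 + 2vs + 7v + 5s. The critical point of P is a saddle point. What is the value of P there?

∂P/∂v = 6v + 2s + 7 = 0 and ∂P/∂s = 2v - 6s + 5 = 0, so (v, s) = (-13/10, 2/5).
The Hessian has P_{vv} = 6, P_{ss} = -6, P_{vs} = 2, giving D = -40 < 0, so the point is a saddle point.
P(-13/10, 2/5) = -71/20.

-71/20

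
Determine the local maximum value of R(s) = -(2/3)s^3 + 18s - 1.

35

Critical points: R'(s) = -2s^2 + 18 vanishes at s = -3, 3.
R''(s) = -4s. R''(-3) = 12 > 0 ⇒ local minimum; R''(3) = -12 < 0 ⇒ local maximum.
So the local maximum value is R(3) = 35.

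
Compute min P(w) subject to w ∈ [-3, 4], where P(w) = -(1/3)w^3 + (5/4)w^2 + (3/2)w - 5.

P'(w) = -w^2 + (5/2)w + 3/2, which vanishes at w = -1/2 and w = 3.
Compare values at every candidate in [-3, 4]: P(-3) = 43/4; P(-1/2) = -259/48; P(3) = 7/4; P(4) = -1/3.
So the minimum is P(-1/2) = -259/48.

-259/48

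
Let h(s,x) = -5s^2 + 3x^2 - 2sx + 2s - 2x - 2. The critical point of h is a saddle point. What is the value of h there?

∂h/∂s = -10s - 2x + 2 = 0 and ∂h/∂x = -2s + 6x - 2 = 0, so (s, x) = (1/8, 3/8).
The Hessian has h_{ss} = -10, h_{xx} = 6, h_{sx} = -2, giving D = -64 < 0, so the point is a saddle point.
h(1/8, 3/8) = -9/4.

-9/4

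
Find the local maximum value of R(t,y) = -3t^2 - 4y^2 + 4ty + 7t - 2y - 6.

∂R/∂t = -6t + 4y + 7 = 0 and ∂R/∂y = 4t - 8y - 2 = 0, so (t, y) = (3/2, 1/2).
The Hessian has R_{tt} = -6, R_{yy} = -8, R_{ty} = 4, giving D = 32 > 0 with R_{tt} < 0, so the point is a local maximum.
R(3/2, 1/2) = -5/4.

-5/4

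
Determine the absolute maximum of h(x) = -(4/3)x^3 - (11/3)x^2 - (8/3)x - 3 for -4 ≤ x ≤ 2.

103/3

h'(x) = -4x^2 - (22/3)x - 8/3, which vanishes at x = -4/3 and x = -1/2.
Candidates: h(-4) = 103/3,  h(-4/3) = -227/81,  h(-1/2) = -29/12,  h(2) = -101/3.
The maximum over the interval is 103/3, attained at x = -4.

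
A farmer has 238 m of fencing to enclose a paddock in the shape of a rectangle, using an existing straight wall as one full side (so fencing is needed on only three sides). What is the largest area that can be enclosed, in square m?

14161/2

Let the sides perpendicular to the wall have length x and the parallel side y, so 2x + y = 238 and the area is A = xy = x(238 − 2x).
A'(x) = 238 − 4x = 0 gives x = 119/2, and A''(x) = −4 < 0 confirms a maximum.
Then y = 238 − 2·119/2 = 119 and A = 14161/2.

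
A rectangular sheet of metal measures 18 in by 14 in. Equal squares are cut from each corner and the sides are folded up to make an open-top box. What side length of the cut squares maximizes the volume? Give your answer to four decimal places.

With cut size x, the volume is V(x) = x(18 − 2x)(14 − 2x) for 0 < x < 7.
V'(x) = 12x^2 − 128x + 252. Setting V'(x) = 0 gives x ≈ 2.6049 (the root in (0, 7)).
V''(x) = 24x − 128 is negative there, so this is the maximum; V ≈ 292.8648.

2.6049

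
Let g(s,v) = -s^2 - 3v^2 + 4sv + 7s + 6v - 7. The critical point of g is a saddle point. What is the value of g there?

∂g/∂s = -2s + 4v + 7 = 0 and ∂g/∂v = 4s - 6v + 6 = 0, so (s, v) = (-33/2, -10).
The Hessian has g_{ss} = -2, g_{vv} = -6, g_{sv} = 4, giving D = -4 < 0, so the point is a saddle point.
g(-33/2, -10) = -379/4.

-379/4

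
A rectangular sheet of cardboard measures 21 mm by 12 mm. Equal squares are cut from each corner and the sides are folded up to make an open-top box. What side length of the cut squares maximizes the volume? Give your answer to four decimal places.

With cut size x, the volume is V(x) = x(21 − 2x)(12 − 2x) for 0 < x < 6.
V'(x) = 12x^2 − 132x + 252. Setting V'(x) = 0 gives x ≈ 2.4586 (the root in (0, 6)).
V''(x) = 24x − 132 is negative there, so this is the maximum; V ≈ 280.0622.

2.4586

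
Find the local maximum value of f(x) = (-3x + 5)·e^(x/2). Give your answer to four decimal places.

5.0789

By the product rule, f'(x) = (-(3/2)x - 1/2)·e^(x/2). Since e^(x/2) > 0, the only critical point is x = -1/3.
f''(-1/3) has the same sign as -3/2 < 0, so this is a local maximum.
f(-1/3) = (6)·e^(-1/6) ≈ 5.0789.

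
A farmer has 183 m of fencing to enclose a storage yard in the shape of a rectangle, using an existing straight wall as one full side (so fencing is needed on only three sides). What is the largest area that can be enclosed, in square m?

33489/8

Let the sides perpendicular to the wall have length x and the parallel side y, so 2x + y = 183 and the area is A = xy = x(183 − 2x).
A'(x) = 183 − 4x = 0 gives x = 183/4, and A''(x) = −4 < 0 confirms a maximum.
Then y = 183 − 2·183/4 = 183/2 and A = 33489/8.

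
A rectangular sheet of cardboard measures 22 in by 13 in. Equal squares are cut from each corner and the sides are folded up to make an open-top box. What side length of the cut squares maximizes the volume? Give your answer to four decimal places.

With cut size x, the volume is V(x) = x(22 − 2x)(13 − 2x) for 0 < x < 6.5.
V'(x) = 12x^2 − 140x + 286. Setting V'(x) = 0 gives x ≈ 2.6405 (the root in (0, 6.5)).
V''(x) = 24x − 140 is negative there, so this is the maximum; V ≈ 340.7670.

2.6405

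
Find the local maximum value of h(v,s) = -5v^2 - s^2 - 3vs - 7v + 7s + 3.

∂h/∂v = -10v - 3s - 7 = 0 and ∂h/∂s = -3v - 2s + 7 = 0, so (v, s) = (-35/11, 91/11).
The Hessian has h_{vv} = -10, h_{ss} = -2, h_{vs} = -3, giving D = 11 > 0 with h_{vv} < 0, so the point is a local maximum.
h(-35/11, 91/11) = 474/11.

474/11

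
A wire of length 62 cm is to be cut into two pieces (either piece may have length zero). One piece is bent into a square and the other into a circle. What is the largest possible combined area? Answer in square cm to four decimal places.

305.8958

Let x be the length used for the square. Square side x/4; circle radius (62−x)/(2π).
A(x) = (x/4)² + π·((62−x)/(2π))² = x²/16 + (62−x)²/(4π) for 0 ≤ x ≤ 62. A'(x) = x/8 − (62−x)/(2π) = 0 gives x = 4·62/(π+4) ≈ 34.7261.
A'' > 0, so the interior critical point is a minimum; the maximum is at an endpoint. A(0) = 305.8958 and A(62) = 240.2500, so the largest area is 305.8958.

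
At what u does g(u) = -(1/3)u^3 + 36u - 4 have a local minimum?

Critical points: g'(u) = -u^2 + 36 vanishes at u = -6, 6.
Second-derivative test with g''(u) = -2u: g''(-6) = 12 > 0 ⇒ local minimum; g''(6) = -12 < 0 ⇒ local maximum.
So the local minimum value is g(-6) = -148.

-6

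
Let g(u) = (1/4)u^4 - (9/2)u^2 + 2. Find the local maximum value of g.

2

g'(u) = u^3 - 9u = 0 at u = -3, 0, 3.
g''(u) = 3u^2 - 9. g''(-3) = 18 > 0 ⇒ local minimum; g''(0) = -9 < 0 ⇒ local maximum; g''(3) = 18 > 0 ⇒ local minimum.
So the local maximum value is g(0) = 2.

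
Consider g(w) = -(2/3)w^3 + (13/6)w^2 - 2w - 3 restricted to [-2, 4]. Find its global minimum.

The derivative is -2w^2 + (13/3)w - 2, which vanishes at w = 2/3 and w = 3/2.
Evaluating at the critical points and endpoints: g(-2) = 15, g(2/3) = -289/81, g(3/2) = -27/8, g(4) = -19.
The minimum over the interval is -19, attained at w = 4.

-19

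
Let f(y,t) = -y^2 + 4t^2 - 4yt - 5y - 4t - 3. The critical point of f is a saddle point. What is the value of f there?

17/8

∂f/∂y = -2y - 4t - 5 = 0 and ∂f/∂t = -4y + 8t - 4 = 0, so (y, t) = (-7/4, -3/8).
The Hessian has f_{yy} = -2, f_{tt} = 8, f_{yt} = -4, giving D = -32 < 0, so the point is a saddle point.
f(-7/4, -3/8) = 17/8.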